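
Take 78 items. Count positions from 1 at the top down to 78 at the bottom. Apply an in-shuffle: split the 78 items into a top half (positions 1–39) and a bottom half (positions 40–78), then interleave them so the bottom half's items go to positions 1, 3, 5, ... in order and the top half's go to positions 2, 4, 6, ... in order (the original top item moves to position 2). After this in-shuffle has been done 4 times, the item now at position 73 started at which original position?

49

Work backwards from position 73, undoing one in-shuffle at a time:
73 ← 76 ← 38 ← 19 ← 49
So the item now at position 73 started at position 49.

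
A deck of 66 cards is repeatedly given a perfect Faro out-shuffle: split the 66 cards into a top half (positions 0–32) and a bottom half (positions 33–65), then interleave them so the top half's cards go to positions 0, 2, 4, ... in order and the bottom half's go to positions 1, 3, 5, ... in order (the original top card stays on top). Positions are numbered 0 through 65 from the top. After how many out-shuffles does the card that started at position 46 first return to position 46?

Follow position 46 under repeated out-shuffles:
46 → 27 → 54 → 43 → 21 → 42 → 19 → 38 → 11 → 22 → 44 → 23 → 46
It first returns after 12 out-shuffles.

12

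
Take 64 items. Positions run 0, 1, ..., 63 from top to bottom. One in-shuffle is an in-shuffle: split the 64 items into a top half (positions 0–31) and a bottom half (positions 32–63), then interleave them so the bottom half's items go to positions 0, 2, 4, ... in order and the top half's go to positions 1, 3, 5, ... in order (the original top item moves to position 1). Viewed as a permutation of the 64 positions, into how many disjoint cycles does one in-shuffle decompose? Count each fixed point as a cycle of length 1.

Trace each unvisited position around until it returns:
(0 1 3 7 15 31 ... len 12) (2 5 11 23 47 30 ... len 12) (4 9 19 39 14 29 ... len 12) (6 13 27 55 46 28 ... len 12) (10 21 43 22 45 26 ... len 12) (12 25 51 38)
6 cycles in total.

6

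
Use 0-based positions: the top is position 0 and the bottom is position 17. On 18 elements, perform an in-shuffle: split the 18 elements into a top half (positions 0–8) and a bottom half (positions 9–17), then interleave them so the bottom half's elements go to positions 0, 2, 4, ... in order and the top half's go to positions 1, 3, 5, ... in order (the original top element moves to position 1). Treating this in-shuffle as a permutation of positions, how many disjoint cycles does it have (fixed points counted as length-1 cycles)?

1

Trace each unvisited position around until it returns:
(0 1 3 7 15 12 ... len 18)
1 cycle in total.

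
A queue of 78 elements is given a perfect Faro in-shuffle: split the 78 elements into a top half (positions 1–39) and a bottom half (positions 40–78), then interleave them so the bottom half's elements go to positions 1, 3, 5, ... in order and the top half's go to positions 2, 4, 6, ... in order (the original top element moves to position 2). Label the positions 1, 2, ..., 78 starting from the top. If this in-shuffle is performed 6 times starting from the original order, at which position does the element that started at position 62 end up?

18

Track the element's position through each in-shuffle:
62 → 45 → 11 → 22 → 44 → 9 → 18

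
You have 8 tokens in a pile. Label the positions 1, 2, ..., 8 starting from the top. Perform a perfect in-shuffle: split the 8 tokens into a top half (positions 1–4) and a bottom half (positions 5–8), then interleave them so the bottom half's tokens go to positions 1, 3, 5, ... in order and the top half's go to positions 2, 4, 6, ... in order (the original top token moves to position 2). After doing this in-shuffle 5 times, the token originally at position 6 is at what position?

Track the token's position through each in-shuffle:
6 → 3 → 6 → 3 → 6 → 3

3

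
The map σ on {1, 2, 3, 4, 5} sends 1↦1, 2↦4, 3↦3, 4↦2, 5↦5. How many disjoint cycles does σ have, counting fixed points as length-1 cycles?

Cycle decomposition: (1) (2 4) (3) (5).
4 cycles.

4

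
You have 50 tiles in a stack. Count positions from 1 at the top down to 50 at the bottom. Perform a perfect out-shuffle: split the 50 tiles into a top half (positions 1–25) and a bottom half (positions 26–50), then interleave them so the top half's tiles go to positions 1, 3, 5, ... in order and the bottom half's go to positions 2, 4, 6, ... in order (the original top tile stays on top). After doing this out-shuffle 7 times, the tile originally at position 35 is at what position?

Track the tile's position through each out-shuffle:
35 → 20 → 39 → 28 → 6 → 11 → 21 → 41

41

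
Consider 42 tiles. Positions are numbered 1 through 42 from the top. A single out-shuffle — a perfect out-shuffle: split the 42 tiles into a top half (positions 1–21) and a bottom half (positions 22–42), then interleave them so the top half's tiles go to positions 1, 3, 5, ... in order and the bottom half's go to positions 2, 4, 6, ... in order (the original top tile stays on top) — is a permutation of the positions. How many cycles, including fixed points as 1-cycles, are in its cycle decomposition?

4

Trace each unvisited position around until it returns:
(1) (2 3 5 9 17 33 ... len 20) (4 7 13 25 8 15 ... len 20) (42)
4 cycles in total.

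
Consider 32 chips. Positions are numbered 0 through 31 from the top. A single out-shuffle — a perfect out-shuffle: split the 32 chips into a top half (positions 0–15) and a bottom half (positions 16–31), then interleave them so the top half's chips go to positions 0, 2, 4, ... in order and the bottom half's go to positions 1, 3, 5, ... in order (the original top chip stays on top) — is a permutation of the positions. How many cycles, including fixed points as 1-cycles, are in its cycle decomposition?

Trace each unvisited position around until it returns:
(0) (1 2 4 8 16) (3 6 12 24 17) (5 10 20 9 18) (7 14 28 25 19) (11 22 13 26 21) (15 30 29 27 23) (31)
8 cycles in total.

8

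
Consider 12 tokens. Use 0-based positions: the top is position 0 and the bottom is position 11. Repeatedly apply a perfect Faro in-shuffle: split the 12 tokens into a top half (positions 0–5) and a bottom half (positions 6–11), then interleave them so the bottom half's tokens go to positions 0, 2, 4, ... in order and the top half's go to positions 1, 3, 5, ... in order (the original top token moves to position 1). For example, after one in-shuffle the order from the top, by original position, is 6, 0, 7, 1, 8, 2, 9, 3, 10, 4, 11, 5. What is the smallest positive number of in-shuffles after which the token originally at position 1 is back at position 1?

12

Follow position 1 under repeated in-shuffles:
1 → 3 → 7 → 2 → 5 → 11 → 10 → 8 → 4 → 9 → 6 → 0 → 1
It first returns after 12 in-shuffles.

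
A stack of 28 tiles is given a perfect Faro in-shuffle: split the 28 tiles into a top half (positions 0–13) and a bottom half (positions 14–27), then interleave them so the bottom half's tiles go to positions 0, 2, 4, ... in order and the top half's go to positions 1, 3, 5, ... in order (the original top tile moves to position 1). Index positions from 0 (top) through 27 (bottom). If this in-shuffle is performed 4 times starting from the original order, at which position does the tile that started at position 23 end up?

Track the tile's position through each in-shuffle:
23 → 18 → 8 → 17 → 6

6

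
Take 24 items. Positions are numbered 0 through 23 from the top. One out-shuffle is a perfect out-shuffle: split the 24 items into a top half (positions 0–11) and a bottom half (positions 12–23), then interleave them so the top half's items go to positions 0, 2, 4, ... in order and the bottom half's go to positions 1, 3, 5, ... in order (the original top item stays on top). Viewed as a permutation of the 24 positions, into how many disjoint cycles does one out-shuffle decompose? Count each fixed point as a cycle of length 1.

Trace each unvisited position around until it returns:
(0) (1 2 4 8 16 9 ... len 11) (5 10 20 17 11 22 ... len 11) (23)
4 cycles in total.

4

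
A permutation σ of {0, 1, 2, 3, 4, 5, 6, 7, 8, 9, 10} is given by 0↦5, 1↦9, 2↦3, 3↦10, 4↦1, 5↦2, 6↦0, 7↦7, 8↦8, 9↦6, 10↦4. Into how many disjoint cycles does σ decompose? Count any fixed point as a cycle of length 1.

3

Cycle decomposition: (0 5 2 3 10 4 1 9 6) (7) (8).
3 cycles.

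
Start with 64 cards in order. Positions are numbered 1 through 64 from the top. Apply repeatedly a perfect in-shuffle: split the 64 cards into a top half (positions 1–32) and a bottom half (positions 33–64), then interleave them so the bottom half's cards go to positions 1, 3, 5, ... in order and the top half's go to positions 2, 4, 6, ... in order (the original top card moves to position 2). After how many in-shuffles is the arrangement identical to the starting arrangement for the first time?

The in-shuffle permutes the 64 positions with cycle lengths [4, 12, 12, 12, 12, 12].
Every card is home exactly when every cycle has completed a whole number of laps, i.e. after lcm(4, 12) = 12 in-shuffles.

12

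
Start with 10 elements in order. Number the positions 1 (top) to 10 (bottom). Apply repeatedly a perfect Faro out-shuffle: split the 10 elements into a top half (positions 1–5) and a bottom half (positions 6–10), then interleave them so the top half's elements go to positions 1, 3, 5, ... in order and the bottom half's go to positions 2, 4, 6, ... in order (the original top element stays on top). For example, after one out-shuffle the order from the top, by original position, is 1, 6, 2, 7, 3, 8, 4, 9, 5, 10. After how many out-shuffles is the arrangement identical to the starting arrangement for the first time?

The out-shuffle permutes the 10 positions with cycle lengths [1, 1, 2, 6].
Every element is home exactly when every cycle has completed a whole number of laps, i.e. after lcm(1, 2, 6) = 6 out-shuffles.

6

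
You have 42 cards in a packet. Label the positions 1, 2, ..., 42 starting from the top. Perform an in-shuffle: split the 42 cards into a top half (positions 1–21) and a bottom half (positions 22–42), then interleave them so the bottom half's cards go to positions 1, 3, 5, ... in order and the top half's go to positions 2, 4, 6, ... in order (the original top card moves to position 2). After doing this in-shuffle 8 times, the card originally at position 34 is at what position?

Track the card's position through each in-shuffle:
34 → 25 → 7 → 14 → 28 → 13 → 26 → 9 → 18

18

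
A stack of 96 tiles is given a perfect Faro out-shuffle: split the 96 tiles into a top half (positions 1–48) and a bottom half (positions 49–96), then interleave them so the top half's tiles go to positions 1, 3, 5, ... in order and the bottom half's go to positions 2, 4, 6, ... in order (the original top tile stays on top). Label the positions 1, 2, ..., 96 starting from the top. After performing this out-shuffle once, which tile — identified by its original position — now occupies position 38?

Work backwards from position 38, undoing one out-shuffle at a time:
38 ← 67
So the tile now at position 38 started at position 67.

67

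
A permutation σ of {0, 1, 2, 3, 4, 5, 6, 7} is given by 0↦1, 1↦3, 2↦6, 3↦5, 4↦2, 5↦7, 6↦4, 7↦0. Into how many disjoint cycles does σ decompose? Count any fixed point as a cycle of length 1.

2

Cycle decomposition: (0 1 3 5 7) (2 6 4).
2 cycles.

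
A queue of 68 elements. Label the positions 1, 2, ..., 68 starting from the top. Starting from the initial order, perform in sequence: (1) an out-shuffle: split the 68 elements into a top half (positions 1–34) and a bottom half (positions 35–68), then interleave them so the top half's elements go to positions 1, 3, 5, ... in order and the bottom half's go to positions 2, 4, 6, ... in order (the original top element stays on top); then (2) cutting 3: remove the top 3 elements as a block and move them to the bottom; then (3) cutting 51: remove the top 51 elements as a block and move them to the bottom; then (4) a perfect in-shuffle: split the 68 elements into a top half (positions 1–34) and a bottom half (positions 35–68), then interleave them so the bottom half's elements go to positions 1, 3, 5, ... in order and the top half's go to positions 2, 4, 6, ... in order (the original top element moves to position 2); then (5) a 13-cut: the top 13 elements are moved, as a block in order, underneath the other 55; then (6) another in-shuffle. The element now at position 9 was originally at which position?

40

Undo the operations in reverse order, starting from position 9:
  undo op 6 (in-shuffle, from bottom half): 9 ← 39
  undo op 5 (cut 13): 39 ← 52
  undo op 4 (in-shuffle, from top half): 52 ← 26
  undo op 3 (cut 51): 26 ← 9
  undo op 2 (cut 3): 9 ← 12
  undo op 1 (out-shuffle, from bottom half): 12 ← 40
So the element at position 9 came from original position 40.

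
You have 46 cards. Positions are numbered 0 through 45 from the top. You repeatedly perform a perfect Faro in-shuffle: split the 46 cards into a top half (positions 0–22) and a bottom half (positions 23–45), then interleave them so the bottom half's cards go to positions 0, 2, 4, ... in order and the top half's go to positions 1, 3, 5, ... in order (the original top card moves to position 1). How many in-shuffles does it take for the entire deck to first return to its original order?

The in-shuffle permutes the 46 positions with cycle lengths [23, 23].
Every card is home exactly when every cycle has completed a whole number of laps, i.e. after lcm(23) = 23 in-shuffles.

23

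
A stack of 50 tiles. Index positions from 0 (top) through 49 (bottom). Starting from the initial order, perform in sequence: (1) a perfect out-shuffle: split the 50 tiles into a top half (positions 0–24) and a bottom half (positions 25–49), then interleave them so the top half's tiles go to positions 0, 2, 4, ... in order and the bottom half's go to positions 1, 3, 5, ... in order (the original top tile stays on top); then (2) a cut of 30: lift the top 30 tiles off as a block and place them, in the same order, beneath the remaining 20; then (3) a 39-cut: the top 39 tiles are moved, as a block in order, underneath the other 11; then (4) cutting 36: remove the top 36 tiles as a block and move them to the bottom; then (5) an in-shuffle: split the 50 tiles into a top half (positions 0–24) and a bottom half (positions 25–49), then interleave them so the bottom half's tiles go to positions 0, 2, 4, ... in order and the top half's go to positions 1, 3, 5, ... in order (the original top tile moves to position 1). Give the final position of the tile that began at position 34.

29

Track the tile from position 34 forward through each operation:
  after op 1 (out-shuffle): 34 → 19
  after op 2 (cut 30): 19 → 39
  after op 3 (cut 39): 39 → 0
  after op 4 (cut 36): 0 → 14
  after op 5 (in-shuffle): 14 → 29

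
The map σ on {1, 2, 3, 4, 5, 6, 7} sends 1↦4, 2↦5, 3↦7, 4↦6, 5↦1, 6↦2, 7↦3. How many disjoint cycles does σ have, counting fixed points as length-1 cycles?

2

Cycle decomposition: (1 4 6 2 5) (3 7).
2 cycles.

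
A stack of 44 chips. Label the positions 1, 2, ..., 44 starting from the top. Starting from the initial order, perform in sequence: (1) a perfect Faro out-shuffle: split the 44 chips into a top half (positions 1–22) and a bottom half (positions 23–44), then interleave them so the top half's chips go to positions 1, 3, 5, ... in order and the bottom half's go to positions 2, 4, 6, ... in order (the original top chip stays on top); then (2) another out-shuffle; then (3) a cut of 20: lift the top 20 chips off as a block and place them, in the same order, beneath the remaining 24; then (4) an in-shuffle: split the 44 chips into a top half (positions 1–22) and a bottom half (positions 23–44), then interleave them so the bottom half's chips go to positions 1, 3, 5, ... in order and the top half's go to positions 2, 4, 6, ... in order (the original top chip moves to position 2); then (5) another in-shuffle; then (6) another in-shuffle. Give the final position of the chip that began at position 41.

Track the chip from position 41 forward through each operation:
  after op 1 (out-shuffle): 41 → 38
  after op 2 (out-shuffle): 38 → 32
  after op 3 (cut 20): 32 → 12
  after op 4 (in-shuffle): 12 → 24
  after op 5 (in-shuffle): 24 → 3
  after op 6 (in-shuffle): 3 → 6

6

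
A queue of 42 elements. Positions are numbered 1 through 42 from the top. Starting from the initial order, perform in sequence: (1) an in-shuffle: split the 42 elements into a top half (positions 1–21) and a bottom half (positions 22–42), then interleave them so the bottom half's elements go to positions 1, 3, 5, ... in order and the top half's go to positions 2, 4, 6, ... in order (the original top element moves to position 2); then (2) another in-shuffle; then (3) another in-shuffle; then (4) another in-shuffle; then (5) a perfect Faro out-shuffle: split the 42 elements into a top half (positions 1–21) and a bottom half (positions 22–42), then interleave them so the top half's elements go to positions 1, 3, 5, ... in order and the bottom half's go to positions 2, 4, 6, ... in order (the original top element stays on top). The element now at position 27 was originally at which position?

17

Undo the operations in reverse order, starting from position 27:
  undo op 5 (out-shuffle, from top half): 27 ← 14
  undo op 4 (in-shuffle, from top half): 14 ← 7
  undo op 3 (in-shuffle, from bottom half): 7 ← 25
  undo op 2 (in-shuffle, from bottom half): 25 ← 34
  undo op 1 (in-shuffle, from top half): 34 ← 17
So the element at position 27 came from original position 17.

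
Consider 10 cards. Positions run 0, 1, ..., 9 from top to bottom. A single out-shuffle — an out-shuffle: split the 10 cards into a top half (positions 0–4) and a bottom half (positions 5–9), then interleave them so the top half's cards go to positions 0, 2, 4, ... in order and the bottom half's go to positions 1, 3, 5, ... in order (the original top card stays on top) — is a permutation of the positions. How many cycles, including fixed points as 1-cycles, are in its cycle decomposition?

Trace each unvisited position around until it returns:
(0) (1 2 4 8 7 5) (3 6) (9)
4 cycles in total.

4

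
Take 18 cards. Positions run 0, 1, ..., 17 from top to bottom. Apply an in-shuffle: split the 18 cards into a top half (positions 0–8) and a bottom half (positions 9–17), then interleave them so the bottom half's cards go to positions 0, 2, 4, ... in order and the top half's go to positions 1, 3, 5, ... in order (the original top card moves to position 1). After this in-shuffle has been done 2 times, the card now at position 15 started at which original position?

Work backwards from position 15, undoing one in-shuffle at a time:
15 ← 7 ← 3
So the card now at position 15 started at position 3.

3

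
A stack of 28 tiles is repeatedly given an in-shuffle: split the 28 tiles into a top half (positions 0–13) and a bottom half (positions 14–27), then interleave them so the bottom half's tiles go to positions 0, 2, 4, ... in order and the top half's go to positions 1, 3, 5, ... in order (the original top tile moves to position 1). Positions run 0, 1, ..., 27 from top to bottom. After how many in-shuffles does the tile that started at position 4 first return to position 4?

28

Follow position 4 under repeated in-shuffles:
4 → 9 → 19 → 10 → 21 → 14 → 0 → 1 → ... → 4 (length 28)
It first returns after 28 in-shuffles.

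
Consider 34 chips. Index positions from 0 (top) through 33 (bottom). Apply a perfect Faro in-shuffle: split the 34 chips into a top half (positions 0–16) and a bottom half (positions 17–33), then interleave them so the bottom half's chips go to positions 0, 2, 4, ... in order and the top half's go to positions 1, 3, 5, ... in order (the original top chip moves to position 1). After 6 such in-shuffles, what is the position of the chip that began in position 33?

5

Track the chip's position through each in-shuffle:
33 → 32 → 30 → 26 → 18 → 2 → 5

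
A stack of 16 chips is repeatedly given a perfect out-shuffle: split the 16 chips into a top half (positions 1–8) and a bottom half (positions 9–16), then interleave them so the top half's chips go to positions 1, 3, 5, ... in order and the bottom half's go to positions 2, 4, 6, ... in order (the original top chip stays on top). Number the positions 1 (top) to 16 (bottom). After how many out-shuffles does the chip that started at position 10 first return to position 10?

Follow position 10 under repeated out-shuffles:
10 → 4 → 7 → 13 → 10
It first returns after 4 out-shuffles.

4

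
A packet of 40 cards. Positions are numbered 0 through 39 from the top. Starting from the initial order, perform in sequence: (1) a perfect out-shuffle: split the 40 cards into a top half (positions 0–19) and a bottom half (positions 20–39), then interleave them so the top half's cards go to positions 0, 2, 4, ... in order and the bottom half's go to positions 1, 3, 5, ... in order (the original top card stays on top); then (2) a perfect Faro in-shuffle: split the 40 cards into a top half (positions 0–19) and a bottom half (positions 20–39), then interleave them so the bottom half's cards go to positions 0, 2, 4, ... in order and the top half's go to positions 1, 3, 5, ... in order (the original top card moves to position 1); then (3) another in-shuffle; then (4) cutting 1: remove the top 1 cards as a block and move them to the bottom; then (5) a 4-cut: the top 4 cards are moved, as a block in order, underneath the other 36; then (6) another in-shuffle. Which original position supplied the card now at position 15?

Undo the operations in reverse order, starting from position 15:
  undo op 6 (in-shuffle, from top half): 15 ← 7
  undo op 5 (cut 4): 7 ← 11
  undo op 4 (cut 1): 11 ← 12
  undo op 3 (in-shuffle, from bottom half): 12 ← 26
  undo op 2 (in-shuffle, from bottom half): 26 ← 33
  undo op 1 (out-shuffle, from bottom half): 33 ← 36
So the card at position 15 came from original position 36.

36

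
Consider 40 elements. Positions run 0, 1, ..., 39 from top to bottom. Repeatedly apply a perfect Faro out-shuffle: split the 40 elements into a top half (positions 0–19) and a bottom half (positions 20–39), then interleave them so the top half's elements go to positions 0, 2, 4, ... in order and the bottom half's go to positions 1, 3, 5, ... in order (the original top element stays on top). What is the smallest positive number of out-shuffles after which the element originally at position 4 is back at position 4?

12

Follow position 4 under repeated out-shuffles:
4 → 8 → 16 → 32 → 25 → 11 → 22 → 5 → 10 → 20 → 1 → 2 → 4
It first returns after 12 out-shuffles.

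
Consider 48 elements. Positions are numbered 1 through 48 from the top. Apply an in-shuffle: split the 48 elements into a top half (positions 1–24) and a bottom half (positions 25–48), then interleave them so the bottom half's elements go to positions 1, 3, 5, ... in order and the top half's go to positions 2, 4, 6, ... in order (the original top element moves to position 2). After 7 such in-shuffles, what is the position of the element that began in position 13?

47

Track the element's position through each in-shuffle:
13 → 26 → 3 → 6 → 12 → 24 → 48 → 47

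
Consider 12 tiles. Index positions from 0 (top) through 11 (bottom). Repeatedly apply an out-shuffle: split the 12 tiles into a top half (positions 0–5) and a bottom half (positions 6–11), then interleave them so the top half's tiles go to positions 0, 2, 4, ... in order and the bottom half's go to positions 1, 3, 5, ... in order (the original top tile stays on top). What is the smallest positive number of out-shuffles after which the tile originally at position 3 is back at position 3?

Follow position 3 under repeated out-shuffles:
3 → 6 → 1 → 2 → 4 → 8 → 5 → 10 → 9 → 7 → 3
It first returns after 10 out-shuffles.

10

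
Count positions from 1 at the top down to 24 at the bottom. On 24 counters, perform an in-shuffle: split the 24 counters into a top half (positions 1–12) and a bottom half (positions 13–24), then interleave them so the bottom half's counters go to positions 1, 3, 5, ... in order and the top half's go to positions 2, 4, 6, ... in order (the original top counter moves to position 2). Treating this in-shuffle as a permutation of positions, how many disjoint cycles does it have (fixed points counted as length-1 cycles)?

Trace each unvisited position around until it returns:
(1 2 4 8 16 7 ... len 20) (5 10 20 15)
2 cycles in total.

2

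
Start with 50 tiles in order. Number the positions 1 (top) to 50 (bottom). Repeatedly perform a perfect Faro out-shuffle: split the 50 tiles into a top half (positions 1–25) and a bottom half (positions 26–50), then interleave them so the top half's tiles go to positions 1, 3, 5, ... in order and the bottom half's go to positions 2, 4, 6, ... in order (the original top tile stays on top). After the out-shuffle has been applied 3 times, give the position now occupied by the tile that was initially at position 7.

49

Track the tile's position through each out-shuffle:
7 → 13 → 25 → 49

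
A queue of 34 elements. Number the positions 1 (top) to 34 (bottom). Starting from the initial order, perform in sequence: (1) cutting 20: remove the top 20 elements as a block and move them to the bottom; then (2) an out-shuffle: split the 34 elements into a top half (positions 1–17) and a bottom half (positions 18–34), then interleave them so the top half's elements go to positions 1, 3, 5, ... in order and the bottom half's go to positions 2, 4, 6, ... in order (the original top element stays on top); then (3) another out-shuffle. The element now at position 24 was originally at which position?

Undo the operations in reverse order, starting from position 24:
  undo op 3 (out-shuffle, from bottom half): 24 ← 29
  undo op 2 (out-shuffle, from top half): 29 ← 15
  undo op 1 (cut 20): 15 ← 1
So the element at position 24 came from original position 1.

1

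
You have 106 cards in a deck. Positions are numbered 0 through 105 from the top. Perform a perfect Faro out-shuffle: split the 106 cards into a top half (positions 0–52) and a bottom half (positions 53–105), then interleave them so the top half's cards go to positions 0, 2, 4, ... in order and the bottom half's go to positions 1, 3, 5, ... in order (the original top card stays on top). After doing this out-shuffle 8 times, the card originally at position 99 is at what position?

39

Track the card's position through each out-shuffle:
99 → 93 → 81 → 57 → 9 → 18 → 36 → 72 → 39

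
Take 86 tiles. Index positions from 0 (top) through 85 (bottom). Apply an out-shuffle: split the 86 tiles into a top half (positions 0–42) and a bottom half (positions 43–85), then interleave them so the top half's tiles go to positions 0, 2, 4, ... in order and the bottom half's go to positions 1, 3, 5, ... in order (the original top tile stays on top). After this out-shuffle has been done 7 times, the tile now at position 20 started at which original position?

40

Work backwards from position 20, undoing one out-shuffle at a time:
20 ← 10 ← 5 ← 45 ← 65 ← 75 ← 80 ← 40
So the tile now at position 20 started at position 40.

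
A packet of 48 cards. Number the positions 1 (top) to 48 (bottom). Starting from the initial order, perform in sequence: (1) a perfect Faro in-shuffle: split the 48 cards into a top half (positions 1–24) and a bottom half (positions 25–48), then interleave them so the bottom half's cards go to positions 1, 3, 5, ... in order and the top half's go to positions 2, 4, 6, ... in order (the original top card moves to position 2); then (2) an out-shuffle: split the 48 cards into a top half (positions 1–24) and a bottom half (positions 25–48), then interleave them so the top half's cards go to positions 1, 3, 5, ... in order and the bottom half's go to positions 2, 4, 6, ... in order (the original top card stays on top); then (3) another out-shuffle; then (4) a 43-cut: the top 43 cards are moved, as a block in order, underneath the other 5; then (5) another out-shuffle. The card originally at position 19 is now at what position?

Track the card from position 19 forward through each operation:
  after op 1 (in-shuffle): 19 → 38
  after op 2 (out-shuffle): 38 → 28
  after op 3 (out-shuffle): 28 → 8
  after op 4 (cut 43): 8 → 13
  after op 5 (out-shuffle): 13 → 25

25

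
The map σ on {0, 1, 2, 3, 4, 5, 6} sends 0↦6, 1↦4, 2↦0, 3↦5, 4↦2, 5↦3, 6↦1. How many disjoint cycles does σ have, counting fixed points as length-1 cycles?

2

Cycle decomposition: (0 6 1 4 2) (3 5).
2 cycles.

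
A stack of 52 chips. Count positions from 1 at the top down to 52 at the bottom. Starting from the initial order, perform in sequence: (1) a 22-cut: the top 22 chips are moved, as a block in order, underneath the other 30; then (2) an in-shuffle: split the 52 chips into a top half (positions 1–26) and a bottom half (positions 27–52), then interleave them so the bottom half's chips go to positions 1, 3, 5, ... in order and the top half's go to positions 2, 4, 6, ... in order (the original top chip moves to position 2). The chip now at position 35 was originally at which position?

14

Undo the operations in reverse order, starting from position 35:
  undo op 2 (in-shuffle, from bottom half): 35 ← 44
  undo op 1 (cut 22): 44 ← 14
So the chip at position 35 came from original position 14.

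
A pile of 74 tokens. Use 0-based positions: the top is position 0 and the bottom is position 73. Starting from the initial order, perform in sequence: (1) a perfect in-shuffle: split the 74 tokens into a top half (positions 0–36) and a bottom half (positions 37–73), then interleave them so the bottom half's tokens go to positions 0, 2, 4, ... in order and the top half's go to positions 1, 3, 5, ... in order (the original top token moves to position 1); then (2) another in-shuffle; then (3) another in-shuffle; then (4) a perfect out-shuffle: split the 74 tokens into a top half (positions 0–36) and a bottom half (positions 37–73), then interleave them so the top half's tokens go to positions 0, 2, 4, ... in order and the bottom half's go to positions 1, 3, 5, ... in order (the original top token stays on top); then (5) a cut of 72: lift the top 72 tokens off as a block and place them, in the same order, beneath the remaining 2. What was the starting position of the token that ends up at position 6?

Undo the operations in reverse order, starting from position 6:
  undo op 5 (cut 72): 6 ← 4
  undo op 4 (out-shuffle, from top half): 4 ← 2
  undo op 3 (in-shuffle, from bottom half): 2 ← 38
  undo op 2 (in-shuffle, from bottom half): 38 ← 56
  undo op 1 (in-shuffle, from bottom half): 56 ← 65
So the token at position 6 came from original position 65.

65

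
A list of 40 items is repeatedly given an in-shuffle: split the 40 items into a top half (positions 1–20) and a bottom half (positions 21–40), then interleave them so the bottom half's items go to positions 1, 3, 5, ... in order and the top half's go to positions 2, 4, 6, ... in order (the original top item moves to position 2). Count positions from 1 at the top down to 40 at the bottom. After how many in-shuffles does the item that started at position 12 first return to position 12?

Follow position 12 under repeated in-shuffles:
12 → 24 → 7 → 14 → 28 → 15 → 30 → 19 → 38 → 35 → 29 → 17 → 34 → 27 → 13 → 26 → 11 → 22 → 3 → 6 → 12
It first returns after 20 in-shuffles.

20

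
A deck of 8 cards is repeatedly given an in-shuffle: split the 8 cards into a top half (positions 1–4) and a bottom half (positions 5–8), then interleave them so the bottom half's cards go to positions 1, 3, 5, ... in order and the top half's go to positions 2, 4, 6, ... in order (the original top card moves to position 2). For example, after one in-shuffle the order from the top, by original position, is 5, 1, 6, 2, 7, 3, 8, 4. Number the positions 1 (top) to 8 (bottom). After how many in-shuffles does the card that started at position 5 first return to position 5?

6

Follow position 5 under repeated in-shuffles:
5 → 1 → 2 → 4 → 8 → 7 → 5
It first returns after 6 in-shuffles.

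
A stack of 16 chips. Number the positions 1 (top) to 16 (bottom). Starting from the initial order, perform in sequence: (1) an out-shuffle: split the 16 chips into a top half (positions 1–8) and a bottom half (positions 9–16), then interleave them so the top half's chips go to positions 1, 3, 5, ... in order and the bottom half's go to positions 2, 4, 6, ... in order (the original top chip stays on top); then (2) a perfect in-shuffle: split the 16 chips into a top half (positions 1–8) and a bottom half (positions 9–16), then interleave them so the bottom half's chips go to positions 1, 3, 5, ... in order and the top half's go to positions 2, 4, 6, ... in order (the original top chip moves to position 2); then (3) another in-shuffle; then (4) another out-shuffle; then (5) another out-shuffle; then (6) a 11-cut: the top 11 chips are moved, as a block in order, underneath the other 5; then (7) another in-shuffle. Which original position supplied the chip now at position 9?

14

Undo the operations in reverse order, starting from position 9:
  undo op 7 (in-shuffle, from bottom half): 9 ← 13
  undo op 6 (cut 11): 13 ← 8
  undo op 5 (out-shuffle, from bottom half): 8 ← 12
  undo op 4 (out-shuffle, from bottom half): 12 ← 14
  undo op 3 (in-shuffle, from top half): 14 ← 7
  undo op 2 (in-shuffle, from bottom half): 7 ← 12
  undo op 1 (out-shuffle, from bottom half): 12 ← 14
So the chip at position 9 came from original position 14.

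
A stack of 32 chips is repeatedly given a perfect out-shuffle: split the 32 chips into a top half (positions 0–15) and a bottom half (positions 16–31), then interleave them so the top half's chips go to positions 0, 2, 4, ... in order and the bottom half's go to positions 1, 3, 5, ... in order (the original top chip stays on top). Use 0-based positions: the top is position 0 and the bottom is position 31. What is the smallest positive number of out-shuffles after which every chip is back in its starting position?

5

The out-shuffle permutes the 32 positions with cycle lengths [1, 1, 5, 5, 5, 5, 5, 5].
Every chip is home exactly when every cycle has completed a whole number of laps, i.e. after lcm(1, 5) = 5 out-shuffles.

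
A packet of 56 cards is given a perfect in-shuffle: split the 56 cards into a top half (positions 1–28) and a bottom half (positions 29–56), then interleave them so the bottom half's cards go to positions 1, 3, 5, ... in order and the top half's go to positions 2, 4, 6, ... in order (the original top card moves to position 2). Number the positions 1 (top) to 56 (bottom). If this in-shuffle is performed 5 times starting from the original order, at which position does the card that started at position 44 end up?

Track the card's position through each in-shuffle:
44 → 31 → 5 → 10 → 20 → 40

40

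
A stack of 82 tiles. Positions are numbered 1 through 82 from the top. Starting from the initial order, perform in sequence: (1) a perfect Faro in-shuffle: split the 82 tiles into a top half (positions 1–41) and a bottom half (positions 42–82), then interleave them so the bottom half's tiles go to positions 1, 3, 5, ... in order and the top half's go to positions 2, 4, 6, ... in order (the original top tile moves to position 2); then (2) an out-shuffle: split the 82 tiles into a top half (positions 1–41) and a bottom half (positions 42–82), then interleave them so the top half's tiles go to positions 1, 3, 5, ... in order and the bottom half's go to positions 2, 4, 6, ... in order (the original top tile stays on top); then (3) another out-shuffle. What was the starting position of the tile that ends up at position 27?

24

Undo the operations in reverse order, starting from position 27:
  undo op 3 (out-shuffle, from top half): 27 ← 14
  undo op 2 (out-shuffle, from bottom half): 14 ← 48
  undo op 1 (in-shuffle, from top half): 48 ← 24
So the tile at position 27 came from original position 24.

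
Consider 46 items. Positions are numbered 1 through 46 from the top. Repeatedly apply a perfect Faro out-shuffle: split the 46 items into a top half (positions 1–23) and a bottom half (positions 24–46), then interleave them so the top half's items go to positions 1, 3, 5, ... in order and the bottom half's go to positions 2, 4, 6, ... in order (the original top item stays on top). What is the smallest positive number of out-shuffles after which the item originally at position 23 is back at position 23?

12

Follow position 23 under repeated out-shuffles:
23 → 45 → 44 → 42 → 38 → 30 → 14 → 27 → 8 → 15 → 29 → 12 → 23
It first returns after 12 out-shuffles.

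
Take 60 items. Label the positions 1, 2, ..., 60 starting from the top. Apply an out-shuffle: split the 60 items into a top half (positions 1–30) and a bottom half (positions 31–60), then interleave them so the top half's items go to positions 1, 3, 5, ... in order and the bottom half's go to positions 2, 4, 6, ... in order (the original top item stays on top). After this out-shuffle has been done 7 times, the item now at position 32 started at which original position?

Work backwards from position 32, undoing one out-shuffle at a time:
32 ← 46 ← 53 ← 27 ← 14 ← 37 ← 19 ← 10
So the item now at position 32 started at position 10.

10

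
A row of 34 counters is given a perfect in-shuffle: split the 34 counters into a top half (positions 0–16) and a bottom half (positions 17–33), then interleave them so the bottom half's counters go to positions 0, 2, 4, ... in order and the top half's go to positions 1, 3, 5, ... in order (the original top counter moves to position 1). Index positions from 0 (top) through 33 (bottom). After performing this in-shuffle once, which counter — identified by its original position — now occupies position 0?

Work backwards from position 0, undoing one in-shuffle at a time:
0 ← 17
So the counter now at position 0 started at position 17.

17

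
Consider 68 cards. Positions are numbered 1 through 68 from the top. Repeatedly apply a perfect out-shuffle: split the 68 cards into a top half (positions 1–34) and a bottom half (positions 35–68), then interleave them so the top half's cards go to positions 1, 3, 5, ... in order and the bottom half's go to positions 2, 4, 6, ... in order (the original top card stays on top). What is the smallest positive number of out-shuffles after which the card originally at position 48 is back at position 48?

66

Follow position 48 under repeated out-shuffles:
48 → 28 → 55 → 42 → 16 → 31 → 61 → 54 → ... → 48 (length 66)
It first returns after 66 out-shuffles.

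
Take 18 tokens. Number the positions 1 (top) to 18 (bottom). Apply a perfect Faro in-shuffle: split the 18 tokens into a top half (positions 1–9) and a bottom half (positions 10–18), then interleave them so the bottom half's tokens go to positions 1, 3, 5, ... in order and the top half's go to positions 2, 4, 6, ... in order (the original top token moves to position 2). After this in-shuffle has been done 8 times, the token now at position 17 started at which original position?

4

Work backwards from position 17, undoing one in-shuffle at a time:
17 ← 18 ← 9 ← 14 ← 7 ← 13 ← 16 ← 8 ← 4
So the token now at position 17 started at position 4.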